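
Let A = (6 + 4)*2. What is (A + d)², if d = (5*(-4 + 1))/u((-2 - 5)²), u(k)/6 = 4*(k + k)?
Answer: 245705625/614656 ≈ 399.75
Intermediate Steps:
A = 20 (A = 10*2 = 20)
u(k) = 48*k (u(k) = 6*(4*(k + k)) = 6*(4*(2*k)) = 6*(8*k) = 48*k)
d = -5/784 (d = (5*(-4 + 1))/((48*(-2 - 5)²)) = (5*(-3))/((48*(-7)²)) = -15/(48*49) = -15/2352 = -15*1/2352 = -5/784 ≈ -0.0063775)
(A + d)² = (20 - 5/784)² = (15675/784)² = 245705625/614656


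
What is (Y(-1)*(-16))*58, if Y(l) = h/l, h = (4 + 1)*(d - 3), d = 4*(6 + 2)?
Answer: 134560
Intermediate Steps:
d = 32 (d = 4*8 = 32)
h = 145 (h = (4 + 1)*(32 - 3) = 5*29 = 145)
Y(l) = 145/l
(Y(-1)*(-16))*58 = ((145/(-1))*(-16))*58 = ((145*(-1))*(-16))*58 = -145*(-16)*58 = 2320*58 = 134560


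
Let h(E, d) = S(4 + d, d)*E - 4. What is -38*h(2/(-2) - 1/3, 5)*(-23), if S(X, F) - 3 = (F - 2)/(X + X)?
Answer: -64676/9 ≈ -7186.2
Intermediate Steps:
S(X, F) = 3 + (-2 + F)/(2*X) (S(X, F) = 3 + (F - 2)/(X + X) = 3 + (-2 + F)/((2*X)) = 3 + (-2 + F)*(1/(2*X)) = 3 + (-2 + F)/(2*X))
h(E, d) = -4 + E*(22 + 7*d)/(2*(4 + d)) (h(E, d) = ((-2 + d + 6*(4 + d))/(2*(4 + d)))*E - 4 = ((-2 + d + (24 + 6*d))/(2*(4 + d)))*E - 4 = ((22 + 7*d)/(2*(4 + d)))*E - 4 = E*(22 + 7*d)/(2*(4 + d)) - 4 = -4 + E*(22 + 7*d)/(2*(4 + d)))
-38*h(2/(-2) - 1/3, 5)*(-23) = -19*(-32 - 8*5 + (2/(-2) - 1/3)*(22 + 7*5))/(4 + 5)*(-23) = -19*(-32 - 40 + (2*(-½) - 1*⅓)*(22 + 35))/9*(-23) = -19*(-32 - 40 + (-1 - ⅓)*57)/9*(-23) = -19*(-32 - 40 - 4/3*57)/9*(-23) = -19*(-32 - 40 - 76)/9*(-23) = -19*(-148)/9*(-23) = -38*(-74/9)*(-23) = (2812/9)*(-23) = -64676/9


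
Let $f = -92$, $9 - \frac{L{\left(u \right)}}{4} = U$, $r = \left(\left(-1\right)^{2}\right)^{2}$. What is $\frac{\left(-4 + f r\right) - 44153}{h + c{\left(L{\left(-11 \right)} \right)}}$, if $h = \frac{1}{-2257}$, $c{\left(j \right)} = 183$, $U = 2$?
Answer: $- \frac{99869993}{413030} \approx -241.8$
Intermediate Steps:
$r = 1$ ($r = 1^{2} = 1$)
$L{\left(u \right)} = 28$ ($L{\left(u \right)} = 36 - 8 = 28$)
$h = - \frac{1}{2257} \approx -0.00044307$
$\frac{\left(-4 + f r\right) - 44153}{h + c{\left(L{\left(-11 \right)} \right)}} = \frac{\left(-4 - 92\right) - 44153}{- \frac{1}{2257} + 183} = \frac{\left(-4 - 92\right) - 44153}{\frac{413030}{2257}} = \left(-96 - 44153\right) \frac{2257}{413030} = \left(-44249\right) \frac{2257}{413030} = - \frac{99869993}{413030}$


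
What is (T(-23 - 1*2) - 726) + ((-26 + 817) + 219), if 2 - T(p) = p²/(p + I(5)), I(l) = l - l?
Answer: 311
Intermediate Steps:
I(l) = 0
T(p) = 2 - p (T(p) = 2 - p²/(p + 0) = 2 - p²/p = 2 - p)
(T(-23 - 1*2) - 726) + ((-26 + 817) + 219) = ((2 - (-23 - 1*2)) - 726) + ((-26 + 817) + 219) = ((2 - (-23 - 2)) - 726) + (791 + 219) = ((2 - 1*(-25)) - 726) + 1010 = ((2 + 25) - 726) + 1010 = (27 - 726) + 1010 = -699 + 1010 = 311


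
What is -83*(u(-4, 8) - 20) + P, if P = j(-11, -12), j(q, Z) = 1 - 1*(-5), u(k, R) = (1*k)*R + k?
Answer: 4654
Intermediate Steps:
u(k, R) = k + R*k (u(k, R) = k*R + k = R*k + k = k + R*k)
j(q, Z) = 6 (j(q, Z) = 1 + 5 = 6)
P = 6
-83*(u(-4, 8) - 20) + P = -83*(-4*(1 + 8) - 20) + 6 = -83*(-4*9 - 20) + 6 = -83*(-36 - 20) + 6 = -83*(-56) + 6 = 4648 + 6 = 4654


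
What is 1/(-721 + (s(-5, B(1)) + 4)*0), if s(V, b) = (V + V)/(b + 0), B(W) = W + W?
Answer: -1/721 ≈ -0.0013870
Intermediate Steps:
B(W) = 2*W
s(V, b) = 2*V/b (s(V, b) = (2*V)/b = 2*V/b)
1/(-721 + (s(-5, B(1)) + 4)*0) = 1/(-721 + (2*(-5)/(2*1) + 4)*0) = 1/(-721 + (2*(-5)/2 + 4)*0) = 1/(-721 + (2*(-5)*(1/2) + 4)*0) = 1/(-721 + (-5 + 4)*0) = 1/(-721 - 1*0) = 1/(-721 + 0) = 1/(-721) = -1/721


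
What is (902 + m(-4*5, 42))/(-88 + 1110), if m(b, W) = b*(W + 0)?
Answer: 31/511 ≈ 0.060665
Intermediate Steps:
m(b, W) = W*b (m(b, W) = b*W = W*b)
(902 + m(-4*5, 42))/(-88 + 1110) = (902 + 42*(-4*5))/(-88 + 1110) = (902 + 42*(-20))/1022 = (902 - 840)*(1/1022) = 62*(1/1022) = 31/511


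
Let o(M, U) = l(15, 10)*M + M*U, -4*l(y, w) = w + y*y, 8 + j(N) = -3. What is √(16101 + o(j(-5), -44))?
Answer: 5*√2757/2 ≈ 131.27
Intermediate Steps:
j(N) = -11 (j(N) = -8 - 3 = -11)
l(y, w) = -w/4 - y²/4 (l(y, w) = -(w + y*y)/4 = -(w + y²)/4 = -w/4 - y²/4)
o(M, U) = -235*M/4 + M*U (o(M, U) = (-¼*10 - ¼*15²)*M + M*U = (-5/2 - ¼*225)*M + M*U = (-5/2 - 225/4)*M + M*U = -235*M/4 + M*U)
√(16101 + o(j(-5), -44)) = √(16101 + (¼)*(-11)*(-235 + 4*(-44))) = √(16101 + (¼)*(-11)*(-235 - 176)) = √(16101 + (¼)*(-11)*(-411)) = √(16101 + 4521/4) = √(68925/4) = 5*√2757/2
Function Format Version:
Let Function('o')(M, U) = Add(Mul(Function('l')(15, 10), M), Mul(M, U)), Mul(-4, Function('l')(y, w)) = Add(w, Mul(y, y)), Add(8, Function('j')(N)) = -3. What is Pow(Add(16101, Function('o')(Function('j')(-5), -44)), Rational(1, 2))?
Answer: Mul(Rational(5, 2), Pow(2757, Rational(1, 2))) ≈ 131.27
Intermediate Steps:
Function('j')(N) = -11 (Function('j')(N) = Add(-8, -3) = -11)
Function('l')(y, w) = Add(Mul(Rational(-1, 4), w), Mul(Rational(-1, 4), Pow(y, 2))) (Function('l')(y, w) = Mul(Rational(-1, 4), Add(w, Mul(y, y))) = Mul(Rational(-1, 4), Add(w, Pow(y, 2))) = Add(Mul(Rational(-1, 4), w), Mul(Rational(-1, 4), Pow(y, 2))))
Function('o')(M, U) = Add(Mul(Rational(-235, 4), M), Mul(M, U)) (Function('o')(M, U) = Add(Mul(Add(Mul(Rational(-1, 4), 10), Mul(Rational(-1, 4), Pow(15, 2))), M), Mul(M, U)) = Add(Mul(Add(Rational(-5, 2), Mul(Rational(-1, 4), 225)), M), Mul(M, U)) = Add(Mul(Add(Rational(-5, 2), Rational(-225, 4)), M), Mul(M, U)) = Add(Mul(Rational(-235, 4), M), Mul(M, U)))
Pow(Add(16101, Function('o')(Function('j')(-5), -44)), Rational(1, 2)) = Pow(Add(16101, Mul(Rational(1, 4), -11, Add(-235, Mul(4, -44)))), Rational(1, 2)) = Pow(Add(16101, Mul(Rational(1, 4), -11, Add(-235, -176))), Rational(1, 2)) = Pow(Add(16101, Mul(Rational(1, 4), -11, -411)), Rational(1, 2)) = Pow(Add(16101, Rational(4521, 4)), Rational(1, 2)) = Pow(Rational(68925, 4), Rational(1, 2)) = Mul(Rational(5, 2), Pow(2757, Rational(1, 2)))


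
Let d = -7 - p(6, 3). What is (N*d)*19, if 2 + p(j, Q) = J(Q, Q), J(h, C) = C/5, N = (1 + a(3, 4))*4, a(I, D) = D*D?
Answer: -36176/5 ≈ -7235.2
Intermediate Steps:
a(I, D) = D²
N = 68 (N = (1 + 4²)*4 = (1 + 16)*4 = 17*4 = 68)
J(h, C) = C/5 (J(h, C) = C*(⅕) = C/5)
p(j, Q) = -2 + Q/5
d = -28/5 (d = -7 - (-2 + (⅕)*3) = -7 - (-2 + ⅗) = -7 - 1*(-7/5) = -7 + 7/5 = -28/5 ≈ -5.6000)
(N*d)*19 = (68*(-28/5))*19 = -1904/5*19 = -36176/5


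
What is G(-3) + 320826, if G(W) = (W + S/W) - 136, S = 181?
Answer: 961880/3 ≈ 3.2063e+5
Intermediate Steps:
G(W) = -136 + W + 181/W (G(W) = (W + 181/W) - 136 = -136 + W + 181/W)
G(-3) + 320826 = (-136 - 3 + 181/(-3)) + 320826 = (-136 - 3 + 181*(-⅓)) + 320826 = (-136 - 3 - 181/3) + 320826 = -598/3 + 320826 = 961880/3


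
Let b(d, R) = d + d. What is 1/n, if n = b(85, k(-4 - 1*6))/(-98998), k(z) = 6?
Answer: -49499/85 ≈ -582.34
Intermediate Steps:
b(d, R) = 2*d
n = -85/49499 (n = (2*85)/(-98998) = 170*(-1/98998) = -85/49499 ≈ -0.0017172)
1/n = 1/(-85/49499) = -49499/85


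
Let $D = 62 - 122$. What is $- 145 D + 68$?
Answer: $8768$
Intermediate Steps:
$D = -60$ ($D = 62 - 122 = -60$)
$- 145 D + 68 = \left(-145\right) \left(-60\right) + 68 = 8700 + 68 = 8768$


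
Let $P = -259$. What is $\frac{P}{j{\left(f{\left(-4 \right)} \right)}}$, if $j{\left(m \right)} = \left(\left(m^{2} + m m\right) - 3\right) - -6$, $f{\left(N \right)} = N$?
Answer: $- \frac{37}{5} \approx -7.4$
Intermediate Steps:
$j{\left(m \right)} = 3 + 2 m^{2}$ ($j{\left(m \right)} = \left(\left(m^{2} + m^{2}\right) - 3\right) + 6 = \left(2 m^{2} - 3\right) + 6 = \left(-3 + 2 m^{2}\right) + 6 = 3 + 2 m^{2}$)
$\frac{P}{j{\left(f{\left(-4 \right)} \right)}} = - \frac{259}{3 + 2 \left(-4\right)^{2}} = - \frac{259}{3 + 2 \cdot 16} = - \frac{259}{3 + 32} = - \frac{259}{35} = \left(-259\right) \frac{1}{35} = - \frac{37}{5}$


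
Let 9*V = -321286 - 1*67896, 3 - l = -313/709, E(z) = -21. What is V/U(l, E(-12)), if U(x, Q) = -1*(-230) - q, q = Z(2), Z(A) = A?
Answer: -194591/1026 ≈ -189.66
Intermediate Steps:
l = 2440/709 (l = 3 - (-313)/709 = 3 - 1*(-313/709) = 3 + 313/709 = 2440/709 ≈ 3.4415)
q = 2
V = -389182/9 (V = (-321286 - 1*67896)/9 = (-321286 - 67896)/9 = (1/9)*(-389182) = -389182/9 ≈ -43242.)
U(x, Q) = 228 (U(x, Q) = -1*(-230) - 1*2 = 230 - 2 = 228)
V/U(l, E(-12)) = -389182/9/228 = -389182/9*1/228 = -194591/1026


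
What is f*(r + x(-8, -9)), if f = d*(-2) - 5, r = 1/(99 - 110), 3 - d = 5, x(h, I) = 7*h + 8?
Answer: 529/11 ≈ 48.091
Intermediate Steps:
x(h, I) = 8 + 7*h
d = -2 (d = 3 - 1*5 = 3 - 5 = -2)
r = -1/11 (r = 1/(-11) = -1/11 ≈ -0.090909)
f = -1 (f = -2*(-2) - 5 = 4 - 5 = -1)
f*(r + x(-8, -9)) = -(-1/11 + (8 + 7*(-8))) = -(-1/11 + (8 - 56)) = -(-1/11 - 48) = -1*(-529/11) = 529/11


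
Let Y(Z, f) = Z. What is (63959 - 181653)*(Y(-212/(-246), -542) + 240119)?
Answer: -3476062042642/123 ≈ -2.8261e+10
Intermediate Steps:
(63959 - 181653)*(Y(-212/(-246), -542) + 240119) = (63959 - 181653)*(-212/(-246) + 240119) = -117694*(-212*(-1/246) + 240119) = -117694*(106/123 + 240119) = -117694*29534743/123 = -3476062042642/123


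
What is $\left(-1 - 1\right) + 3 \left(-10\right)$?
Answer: $-32$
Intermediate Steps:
$\left(-1 - 1\right) + 3 \left(-10\right) = \left(-1 - 1\right) - 30 = -2 - 30 = -32$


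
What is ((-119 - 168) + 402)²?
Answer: 13225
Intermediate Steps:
((-119 - 168) + 402)² = (-287 + 402)² = 115² = 13225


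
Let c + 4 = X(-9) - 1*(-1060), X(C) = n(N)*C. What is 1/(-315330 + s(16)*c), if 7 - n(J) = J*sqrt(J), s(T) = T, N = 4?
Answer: -1/298290 ≈ -3.3524e-6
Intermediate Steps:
n(J) = 7 - J**(3/2) (n(J) = 7 - J*sqrt(J) = 7 - J**(3/2))
X(C) = -C (X(C) = (7 - 4**(3/2))*C = (7 - 1*8)*C = (7 - 8)*C = -C)
c = 1065 (c = -4 + (-1*(-9) - 1*(-1060)) = -4 + (9 + 1060) = -4 + 1069 = 1065)
1/(-315330 + s(16)*c) = 1/(-315330 + 16*1065) = 1/(-315330 + 17040) = 1/(-298290) = -1/298290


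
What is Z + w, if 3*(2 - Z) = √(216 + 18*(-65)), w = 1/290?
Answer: 581/290 - I*√106 ≈ 2.0034 - 10.296*I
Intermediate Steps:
w = 1/290 ≈ 0.0034483
Z = 2 - I*√106 (Z = 2 - √(216 + 18*(-65))/3 = 2 - √(216 - 1170)/3 = 2 - I*√106 ≈ 2.0 - 10.296*I)
Z + w = (2 - I*√106) + 1/290 = 581/290 - I*√106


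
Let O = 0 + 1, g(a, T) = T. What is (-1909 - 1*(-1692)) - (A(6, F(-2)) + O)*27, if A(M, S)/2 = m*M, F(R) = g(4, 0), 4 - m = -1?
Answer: -1864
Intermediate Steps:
m = 5 (m = 4 - 1*(-1) = 4 + 1 = 5)
F(R) = 0
A(M, S) = 10*M (A(M, S) = 2*(5*M) = 10*M)
O = 1
(-1909 - 1*(-1692)) - (A(6, F(-2)) + O)*27 = (-1909 - 1*(-1692)) - (10*6 + 1)*27 = (-1909 + 1692) - (60 + 1)*27 = -217 - 61*27 = -217 - 1*1647 = -217 - 1647 = -1864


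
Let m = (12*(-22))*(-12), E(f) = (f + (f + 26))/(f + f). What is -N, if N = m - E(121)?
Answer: -383194/121 ≈ -3166.9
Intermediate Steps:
E(f) = (26 + 2*f)/(2*f) (E(f) = (f + (26 + f))/((2*f)) = (26 + 2*f)*(1/(2*f)) = (26 + 2*f)/(2*f))
m = 3168 (m = -264*(-12) = 3168)
N = 383194/121 (N = 3168 - (13 + 121)/121 = 3168 - 134/121 = 383194/121 ≈ 3166.9)
-N = -1*383194/121 = -383194/121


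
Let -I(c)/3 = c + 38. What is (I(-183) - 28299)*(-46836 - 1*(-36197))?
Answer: 296445096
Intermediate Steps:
I(c) = -114 - 3*c (I(c) = -3*(c + 38) = -3*(38 + c) = -114 - 3*c)
(I(-183) - 28299)*(-46836 - 1*(-36197)) = ((-114 - 3*(-183)) - 28299)*(-46836 - 1*(-36197)) = ((-114 + 549) - 28299)*(-46836 + 36197) = (435 - 28299)*(-10639) = -27864*(-10639) = 296445096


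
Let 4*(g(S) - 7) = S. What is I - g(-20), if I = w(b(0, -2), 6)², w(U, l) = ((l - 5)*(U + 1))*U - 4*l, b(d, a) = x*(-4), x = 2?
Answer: 1022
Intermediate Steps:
g(S) = 7 + S/4
b(d, a) = -8 (b(d, a) = 2*(-4) = -8)
w(U, l) = -4*l + U*(1 + U)*(-5 + l) (w(U, l) = ((-5 + l)*(1 + U))*U - 4*l = ((1 + U)*(-5 + l))*U - 4*l = U*(1 + U)*(-5 + l) - 4*l = -4*l + U*(1 + U)*(-5 + l))
I = 1024 (I = (-5*(-8) - 5*(-8)² - 4*6 - 8*6 + 6*(-8)²)² = (40 - 5*64 - 24 - 48 + 6*64)² = (40 - 320 - 24 - 48 + 384)² = 32² = 1024)
I - g(-20) = 1024 - (7 + (¼)*(-20)) = 1024 - (7 - 5) = 1024 - 1*2 = 1024 - 2 = 1022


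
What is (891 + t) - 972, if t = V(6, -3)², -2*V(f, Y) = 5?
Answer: -299/4 ≈ -74.750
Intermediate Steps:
V(f, Y) = -5/2 (V(f, Y) = -½*5 = -5/2)
t = 25/4 (t = (-5/2)² = 25/4 ≈ 6.2500)
(891 + t) - 972 = (891 + 25/4) - 972 = 3589/4 - 972 = -299/4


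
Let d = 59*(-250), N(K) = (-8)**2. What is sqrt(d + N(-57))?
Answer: I*sqrt(14686) ≈ 121.19*I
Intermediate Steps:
N(K) = 64
d = -14750
sqrt(d + N(-57)) = sqrt(-14750 + 64) = sqrt(-14686) = I*sqrt(14686)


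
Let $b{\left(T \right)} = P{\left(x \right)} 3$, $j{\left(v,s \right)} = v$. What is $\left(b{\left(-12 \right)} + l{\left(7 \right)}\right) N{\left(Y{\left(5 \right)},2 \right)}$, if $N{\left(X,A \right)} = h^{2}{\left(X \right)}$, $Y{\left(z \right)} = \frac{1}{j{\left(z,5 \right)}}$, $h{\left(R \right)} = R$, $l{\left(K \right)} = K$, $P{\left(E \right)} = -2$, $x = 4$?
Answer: $\frac{1}{25} \approx 0.04$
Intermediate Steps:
$Y{\left(z \right)} = \frac{1}{z}$
$b{\left(T \right)} = -6$ ($b{\left(T \right)} = \left(-2\right) 3 = -6$)
$N{\left(X,A \right)} = X^{2}$
$\left(b{\left(-12 \right)} + l{\left(7 \right)}\right) N{\left(Y{\left(5 \right)},2 \right)} = \left(-6 + 7\right) \left(\frac{1}{5}\right)^{2} = 1 \left(\frac{1}{5}\right)^{2} = 1 \cdot \frac{1}{25} = \frac{1}{25}$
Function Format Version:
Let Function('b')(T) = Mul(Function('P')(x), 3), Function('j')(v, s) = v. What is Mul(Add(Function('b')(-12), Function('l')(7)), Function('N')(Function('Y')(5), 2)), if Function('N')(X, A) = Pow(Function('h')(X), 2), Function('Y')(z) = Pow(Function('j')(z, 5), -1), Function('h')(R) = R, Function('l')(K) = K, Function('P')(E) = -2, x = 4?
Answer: Rational(1, 25) ≈ 0.040000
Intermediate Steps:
Function('Y')(z) = Pow(z, -1)
Function('b')(T) = -6 (Function('b')(T) = Mul(-2, 3) = -6)
Function('N')(X, A) = Pow(X, 2)
Mul(Add(Function('b')(-12), Function('l')(7)), Function('N')(Function('Y')(5), 2)) = Mul(Add(-6, 7), Pow(Pow(5, -1), 2)) = Mul(1, Pow(Rational(1, 5), 2)) = Mul(1, Rational(1, 25)) = Rational(1, 25)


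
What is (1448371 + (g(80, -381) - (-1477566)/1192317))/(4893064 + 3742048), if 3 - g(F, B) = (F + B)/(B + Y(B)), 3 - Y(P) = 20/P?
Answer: 82891079305636625/494191096195635664 ≈ 0.16773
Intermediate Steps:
Y(P) = 3 - 20/P
g(F, B) = 3 - (B + F)/(3 + B - 20/B) (g(F, B) = 3 - (F + B)/(B + (3 - 20/B)) = 3 - (B + F)/(3 + B - 20/B))
(1448371 + (g(80, -381) - (-1477566)/1192317))/(4893064 + 3742048) = (1448371 + ((-60 + 9*(-381) - 381*(-1*80 + 2*(-381)))/(-20 + (-381)² + 3*(-381)) - (-1477566)/1192317))/(4893064 + 3742048) = (1448371 + ((-60 - 3429 - 381*(-80 - 762))/(-20 + 145161 - 1143) - (-1477566)/1192317))/8635112 = (1448371 + ((-60 - 3429 - 381*(-842))/143998 - 1*(-492522/397439)))*(1/8635112) = (1448371 + ((-60 - 3429 + 320802)/143998 + 492522/397439))*(1/8635112) = (1448371 + ((1/143998)*317313 + 492522/397439))*(1/8635112) = (1448371 + (317313/143998 + 492522/397439))*(1/8635112) = (1448371 + 197034744363/57230421122)*(1/8635112) = (82891079305636625/57230421122)*(1/8635112) = 82891079305636625/494191096195635664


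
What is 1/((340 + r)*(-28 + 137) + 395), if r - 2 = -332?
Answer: 1/1485 ≈ 0.00067340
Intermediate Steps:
r = -330 (r = 2 - 332 = -330)
1/((340 + r)*(-28 + 137) + 395) = 1/((340 - 330)*(-28 + 137) + 395) = 1/(10*109 + 395) = 1/(1090 + 395) = 1/1485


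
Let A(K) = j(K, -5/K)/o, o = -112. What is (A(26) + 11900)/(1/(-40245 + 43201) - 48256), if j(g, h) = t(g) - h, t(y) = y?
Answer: -25607915941/103845367080 ≈ -0.24660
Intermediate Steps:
j(g, h) = g - h
A(K) = -5/(112*K) - K/112 (A(K) = (K - (-5)/K)/(-112) = (K + 5/K)*(-1/112) = -5/(112*K) - K/112)
(A(26) + 11900)/(1/(-40245 + 43201) - 48256) = ((1/112)*(-5 - 1*26²)/26 + 11900)/(1/(-40245 + 43201) - 48256) = ((1/112)*(1/26)*(-5 - 1*676) + 11900)/(1/2956 - 48256) = ((1/112)*(1/26)*(-5 - 676) + 11900)/(1/2956 - 48256) = ((1/112)*(1/26)*(-681) + 11900)/(-142644735/2956) = (-681/2912 + 11900)*(-2956/142644735) = (34652119/2912)*(-2956/142644735) = -25607915941/103845367080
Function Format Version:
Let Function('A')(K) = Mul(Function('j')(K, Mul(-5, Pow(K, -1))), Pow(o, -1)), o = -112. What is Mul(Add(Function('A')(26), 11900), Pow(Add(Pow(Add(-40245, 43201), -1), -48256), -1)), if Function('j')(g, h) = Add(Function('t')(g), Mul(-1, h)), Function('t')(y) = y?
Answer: Rational(-25607915941, 103845367080) ≈ -0.24660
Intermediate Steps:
Function('j')(g, h) = Add(g, Mul(-1, h))
Function('A')(K) = Add(Mul(Rational(-5, 112), Pow(K, -1)), Mul(Rational(-1, 112), K)) (Function('A')(K) = Mul(Add(K, Mul(-1, Mul(-5, Pow(K, -1)))), Pow(-112, -1)) = Mul(Add(K, Mul(5, Pow(K, -1))), Rational(-1, 112)) = Add(Mul(Rational(-5, 112), Pow(K, -1)), Mul(Rational(-1, 112), K)))
Mul(Add(Function('A')(26), 11900), Pow(Add(Pow(Add(-40245, 43201), -1), -48256), -1)) = Mul(Add(Mul(Rational(1, 112), Pow(26, -1), Add(-5, Mul(-1, Pow(26, 2)))), 11900), Pow(Add(Pow(Add(-40245, 43201), -1), -48256), -1)) = Mul(Add(Mul(Rational(1, 112), Rational(1, 26), Add(-5, Mul(-1, 676))), 11900), Pow(Add(Pow(2956, -1), -48256), -1)) = Mul(Add(Mul(Rational(1, 112), Rational(1, 26), Add(-5, -676)), 11900), Pow(Add(Rational(1, 2956), -48256), -1)) = Mul(Add(Mul(Rational(1, 112), Rational(1, 26), -681), 11900), Pow(Rational(-142644735, 2956), -1)) = Mul(Add(Rational(-681, 2912), 11900), Rational(-2956, 142644735)) = Mul(Rational(34652119, 2912), Rational(-2956, 142644735)) = Rational(-25607915941, 103845367080)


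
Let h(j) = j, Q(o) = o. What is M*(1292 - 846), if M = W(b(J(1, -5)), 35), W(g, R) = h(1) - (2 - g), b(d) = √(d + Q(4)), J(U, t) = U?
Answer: -446 + 446*√5 ≈ 551.29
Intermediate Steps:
b(d) = √(4 + d) (b(d) = √(d + 4) = √(4 + d))
W(g, R) = -1 + g (W(g, R) = 1 - (2 - g) = 1 + (-2 + g) = -1 + g)
M = -1 + √5 (M = -1 + √(4 + 1) = -1 + √5 ≈ 1.2361)
M*(1292 - 846) = (-1 + √5)*(1292 - 846) = (-1 + √5)*446 = -446 + 446*√5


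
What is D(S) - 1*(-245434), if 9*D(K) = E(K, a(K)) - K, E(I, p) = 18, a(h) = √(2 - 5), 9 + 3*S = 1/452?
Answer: 2995305011/12204 ≈ 2.4544e+5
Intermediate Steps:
S = -4067/1356 (S = -3 + (⅓)/452 = -3 + (⅓)*(1/452) = -3 + 1/1356 = -4067/1356 ≈ -2.9993)
a(h) = I*√3 (a(h) = √(-3) = I*√3)
D(K) = 2 - K/9 (D(K) = (18 - K)/9 = 2 - K/9)
D(S) - 1*(-245434) = (2 - ⅑*(-4067/1356)) - 1*(-245434) = (2 + 4067/12204) + 245434 = 28475/12204 + 245434 = 2995305011/12204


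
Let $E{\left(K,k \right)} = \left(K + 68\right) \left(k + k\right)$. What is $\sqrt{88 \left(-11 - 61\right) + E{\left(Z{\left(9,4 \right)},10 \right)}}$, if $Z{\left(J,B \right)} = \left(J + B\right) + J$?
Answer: $18 i \sqrt{14} \approx 67.35 i$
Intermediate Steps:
$Z{\left(J,B \right)} = B + 2 J$ ($Z{\left(J,B \right)} = \left(B + J\right) + J = B + 2 J$)
$E{\left(K,k \right)} = 2 k \left(68 + K\right)$ ($E{\left(K,k \right)} = \left(68 + K\right) 2 k = 2 k \left(68 + K\right)$)
$\sqrt{88 \left(-11 - 61\right) + E{\left(Z{\left(9,4 \right)},10 \right)}} = \sqrt{88 \left(-11 - 61\right) + 2 \cdot 10 \left(68 + \left(4 + 2 \cdot 9\right)\right)} = \sqrt{88 \left(-72\right) + 2 \cdot 10 \left(68 + \left(4 + 18\right)\right)} = \sqrt{-6336 + 2 \cdot 10 \left(68 + 22\right)} = \sqrt{-6336 + 2 \cdot 10 \cdot 90} = \sqrt{-6336 + 1800} = \sqrt{-4536} = 18 i \sqrt{14}$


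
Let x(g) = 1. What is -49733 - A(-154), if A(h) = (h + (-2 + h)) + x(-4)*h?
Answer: -49269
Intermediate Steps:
A(h) = -2 + 3*h (A(h) = (h + (-2 + h)) + 1*h = (-2 + 2*h) + h = -2 + 3*h)
-49733 - A(-154) = -49733 - (-2 + 3*(-154)) = -49733 - (-2 - 462) = -49733 - 1*(-464) = -49733 + 464 = -49269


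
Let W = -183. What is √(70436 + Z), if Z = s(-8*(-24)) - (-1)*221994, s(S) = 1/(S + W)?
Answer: 11*√21751/3 ≈ 540.77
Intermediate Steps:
s(S) = 1/(-183 + S) (s(S) = 1/(S - 183) = 1/(-183 + S))
Z = 1997947/9 (Z = 1/(-183 - 8*(-24)) - (-1)*221994 = 1/(-183 + 192) - 1*(-221994) = 1/9 + 221994 = ⅑ + 221994 = 1997947/9 ≈ 2.2199e+5)
√(70436 + Z) = √(70436 + 1997947/9) = √(2631871/9) = 11*√21751/3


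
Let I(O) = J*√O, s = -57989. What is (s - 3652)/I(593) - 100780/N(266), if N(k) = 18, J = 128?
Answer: -50390/9 - 61641*√593/75904 ≈ -5618.7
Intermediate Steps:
I(O) = 128*√O
(s - 3652)/I(593) - 100780/N(266) = (-57989 - 3652)/((128*√593)) - 100780/18 = -61641*√593/75904 - 100780*1/18 = -61641*√593/75904 - 50390/9 = -50390/9 - 61641*√593/75904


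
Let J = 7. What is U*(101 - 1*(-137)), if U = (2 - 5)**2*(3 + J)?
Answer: 21420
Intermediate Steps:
U = 90 (U = (2 - 5)**2*(3 + 7) = (-3)**2*10 = 9*10 = 90)
U*(101 - 1*(-137)) = 90*(101 - 1*(-137)) = 90*(101 + 137) = 90*238 = 21420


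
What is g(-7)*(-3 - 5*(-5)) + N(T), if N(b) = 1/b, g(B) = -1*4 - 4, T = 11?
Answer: -1935/11 ≈ -175.91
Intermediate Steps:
g(B) = -8 (g(B) = -4 - 4 = -8)
g(-7)*(-3 - 5*(-5)) + N(T) = -8*(-3 - 5*(-5)) + 1/11 = -8*(-3 + 25) + 1/11 = -8*22 + 1/11 = -176 + 1/11 = -1935/11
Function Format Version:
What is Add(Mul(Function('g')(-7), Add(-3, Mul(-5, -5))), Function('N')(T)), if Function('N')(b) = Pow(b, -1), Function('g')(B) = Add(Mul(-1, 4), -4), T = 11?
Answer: Rational(-1935, 11) ≈ -175.91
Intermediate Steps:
Function('g')(B) = -8 (Function('g')(B) = Add(-4, -4) = -8)
Add(Mul(Function('g')(-7), Add(-3, Mul(-5, -5))), Function('N')(T)) = Add(Mul(-8, Add(-3, Mul(-5, -5))), Pow(11, -1)) = Add(Mul(-8, Add(-3, 25)), Rational(1, 11)) = Add(Mul(-8, 22), Rational(1, 11)) = Add(-176, Rational(1, 11)) = Rational(-1935, 11)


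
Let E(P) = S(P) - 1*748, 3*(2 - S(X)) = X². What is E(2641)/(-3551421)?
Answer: 6977119/10654263 ≈ 0.65487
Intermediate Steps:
S(X) = 2 - X²/3
E(P) = -746 - P²/3 (E(P) = (2 - P²/3) - 1*748 = (2 - P²/3) - 748 = -746 - P²/3)
E(2641)/(-3551421) = (-746 - ⅓*2641²)/(-3551421) = (-746 - ⅓*6974881)*(-1/3551421) = (-746 - 6974881/3)*(-1/3551421) = -6977119/3*(-1/3551421) = 6977119/10654263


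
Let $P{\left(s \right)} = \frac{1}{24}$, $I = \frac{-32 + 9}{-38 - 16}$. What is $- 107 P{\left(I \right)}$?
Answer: $- \frac{107}{24} \approx -4.4583$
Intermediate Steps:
$I = \frac{23}{54}$ ($I = - \frac{23}{-54} = \left(-23\right) \left(- \frac{1}{54}\right) = \frac{23}{54} \approx 0.42593$)
$P{\left(s \right)} = \frac{1}{24}$
$- 107 P{\left(I \right)} = \left(-107\right) \frac{1}{24} = - \frac{107}{24}$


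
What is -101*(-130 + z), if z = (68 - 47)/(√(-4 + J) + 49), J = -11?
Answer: 31618151/2416 + 2121*I*√15/2416 ≈ 13087.0 + 3.4001*I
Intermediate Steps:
z = 21/(49 + I*√15) (z = (68 - 47)/(√(-4 - 11) + 49) = 21/(√(-15) + 49) = 21/(I*√15 + 49) = 21/(49 + I*√15) ≈ 0.42591 - 0.033664*I)
-101*(-130 + z) = -101*(-130 + (1029/2416 - 21*I*√15/2416)) = -101*(-313051/2416 - 21*I*√15/2416) = 31618151/2416 + 2121*I*√15/2416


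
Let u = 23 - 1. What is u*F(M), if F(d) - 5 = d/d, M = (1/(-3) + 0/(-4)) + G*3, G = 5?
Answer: 132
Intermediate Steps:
u = 22 (u = 23 - 1*1 = 23 - 1 = 22)
M = 44/3 (M = (1/(-3) + 0/(-4)) + 5*3 = (1*(-⅓) + 0*(-¼)) + 15 = (-⅓ + 0) + 15 = -⅓ + 15 = 44/3 ≈ 14.667)
F(d) = 6 (F(d) = 5 + d/d = 5 + 1 = 6)
u*F(M) = 22*6 = 132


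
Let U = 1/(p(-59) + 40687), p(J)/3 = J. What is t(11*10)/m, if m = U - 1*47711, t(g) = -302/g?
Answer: 1223402/21260498699 ≈ 5.7543e-5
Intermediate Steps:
p(J) = 3*J
U = 1/40510 (U = 1/(3*(-59) + 40687) = 1/(-177 + 40687) = 1/40510 ≈ 2.4685e-5)
m = -1932772609/40510 (m = 1/40510 - 1*47711 = 1/40510 - 47711 = -1932772609/40510 ≈ -47711.)
t(11*10)/m = (-302/(11*10))/(-1932772609/40510) = -302/110*(-40510/1932772609) = -302*1/110*(-40510/1932772609) = -151/55*(-40510/1932772609) = 1223402/21260498699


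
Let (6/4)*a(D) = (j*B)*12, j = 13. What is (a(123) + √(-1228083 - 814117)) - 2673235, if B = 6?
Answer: -2672611 + 10*I*√20422 ≈ -2.6726e+6 + 1429.1*I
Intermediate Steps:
a(D) = 624 (a(D) = 2*((13*6)*12)/3 = 2*(78*12)/3 = (⅔)*936 = 624)
(a(123) + √(-1228083 - 814117)) - 2673235 = (624 + √(-1228083 - 814117)) - 2673235 = (624 + √(-2042200)) - 2673235 = (624 + 10*I*√20422) - 2673235 = -2672611 + 10*I*√20422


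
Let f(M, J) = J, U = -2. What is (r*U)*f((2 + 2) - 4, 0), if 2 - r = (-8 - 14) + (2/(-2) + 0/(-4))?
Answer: 0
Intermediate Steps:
r = 25 (r = 2 - ((-8 - 14) + (2/(-2) + 0/(-4))) = 2 - (-22 + (2*(-1/2) + 0*(-1/4))) = 2 - (-22 + (-1 + 0)) = 2 - (-22 - 1) = 2 - 1*(-23) = 2 + 23 = 25)
(r*U)*f((2 + 2) - 4, 0) = (25*(-2))*0 = -50*0 = 0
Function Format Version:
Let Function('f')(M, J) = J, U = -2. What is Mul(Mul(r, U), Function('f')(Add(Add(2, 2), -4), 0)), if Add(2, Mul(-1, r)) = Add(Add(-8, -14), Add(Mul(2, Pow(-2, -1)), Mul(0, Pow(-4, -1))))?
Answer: 0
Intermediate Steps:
r = 25 (r = Add(2, Mul(-1, Add(Add(-8, -14), Add(Mul(2, Pow(-2, -1)), Mul(0, Pow(-4, -1)))))) = Add(2, Mul(-1, Add(-22, Add(Mul(2, Rational(-1, 2)), Mul(0, Rational(-1, 4)))))) = Add(2, Mul(-1, Add(-22, Add(-1, 0)))) = Add(2, Mul(-1, Add(-22, -1))) = Add(2, Mul(-1, -23)) = Add(2, 23) = 25)
Mul(Mul(r, U), Function('f')(Add(Add(2, 2), -4), 0)) = Mul(Mul(25, -2), 0) = Mul(-50, 0) = 0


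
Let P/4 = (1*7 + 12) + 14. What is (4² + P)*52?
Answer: 7696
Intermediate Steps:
P = 132 (P = 4*((1*7 + 12) + 14) = 4*((7 + 12) + 14) = 4*(19 + 14) = 4*33 = 132)
(4² + P)*52 = (4² + 132)*52 = (16 + 132)*52 = 148*52 = 7696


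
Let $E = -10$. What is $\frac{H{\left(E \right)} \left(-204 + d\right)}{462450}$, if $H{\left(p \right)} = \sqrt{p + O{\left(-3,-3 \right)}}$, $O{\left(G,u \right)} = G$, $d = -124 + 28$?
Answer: $- \frac{2 i \sqrt{13}}{3083} \approx - 0.002339 i$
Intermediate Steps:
$d = -96$
$H{\left(p \right)} = \sqrt{-3 + p}$ ($H{\left(p \right)} = \sqrt{p - 3} = \sqrt{-3 + p}$)
$\frac{H{\left(E \right)} \left(-204 + d\right)}{462450} = \frac{\sqrt{-3 - 10} \left(-204 - 96\right)}{462450} = \sqrt{-13} \left(-300\right) \frac{1}{462450} = i \sqrt{13} \left(-300\right) \frac{1}{462450} = - 300 i \sqrt{13} \cdot \frac{1}{462450} = - \frac{2 i \sqrt{13}}{3083}$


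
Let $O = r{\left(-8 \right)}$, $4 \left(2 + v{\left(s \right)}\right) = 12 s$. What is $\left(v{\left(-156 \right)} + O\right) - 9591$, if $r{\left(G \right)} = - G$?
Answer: $-10053$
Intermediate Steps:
$v{\left(s \right)} = -2 + 3 s$ ($v{\left(s \right)} = -2 + \frac{12 s}{4} = -2 + 3 s$)
$O = 8$ ($O = \left(-1\right) \left(-8\right) = 8$)
$\left(v{\left(-156 \right)} + O\right) - 9591 = \left(\left(-2 + 3 \left(-156\right)\right) + 8\right) - 9591 = \left(\left(-2 - 468\right) + 8\right) - 9591 = \left(-470 + 8\right) - 9591 = -462 - 9591 = -10053$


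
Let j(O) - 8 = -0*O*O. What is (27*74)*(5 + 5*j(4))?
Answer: 89910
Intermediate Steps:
j(O) = 8 (j(O) = 8 - 0*O*O = 8 - 0*O = 8 - 1*0 = 8 + 0 = 8)
(27*74)*(5 + 5*j(4)) = (27*74)*(5 + 5*8) = 1998*(5 + 40) = 1998*45 = 89910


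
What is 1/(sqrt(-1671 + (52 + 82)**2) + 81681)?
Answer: 81681/6671769476 - sqrt(16285)/6671769476 ≈ 1.2224e-5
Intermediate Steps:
1/(sqrt(-1671 + (52 + 82)**2) + 81681) = 1/(sqrt(-1671 + 134**2) + 81681) = 1/(sqrt(-1671 + 17956) + 81681) = 1/(sqrt(16285) + 81681) = 1/(81681 + sqrt(16285))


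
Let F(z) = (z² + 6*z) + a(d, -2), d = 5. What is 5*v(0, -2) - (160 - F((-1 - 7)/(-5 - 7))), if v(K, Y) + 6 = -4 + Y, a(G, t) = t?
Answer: -1958/9 ≈ -217.56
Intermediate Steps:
v(K, Y) = -10 + Y (v(K, Y) = -6 + (-4 + Y) = -10 + Y)
F(z) = -2 + z² + 6*z (F(z) = (z² + 6*z) - 2 = -2 + z² + 6*z)
5*v(0, -2) - (160 - F((-1 - 7)/(-5 - 7))) = 5*(-10 - 2) - (160 - (-2 + ((-1 - 7)/(-5 - 7))² + 6*((-1 - 7)/(-5 - 7)))) = 5*(-12) - (160 - (-2 + (-8/(-12))² + 6*(-8/(-12)))) = -60 - (160 - (-2 + (-8*(-1/12))² + 6*(-8*(-1/12)))) = -60 - (160 - (-2 + (⅔)² + 6*(⅔))) = -60 - (160 - (-2 + 4/9 + 4)) = -60 - (160 - 1*22/9) = -60 - (160 - 22/9) = -60 - 1*1418/9 = -60 - 1418/9 = -1958/9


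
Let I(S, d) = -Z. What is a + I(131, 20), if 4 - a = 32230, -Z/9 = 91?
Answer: -31407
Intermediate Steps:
Z = -819 (Z = -9*91 = -819)
a = -32226 (a = 4 - 1*32230 = 4 - 32230 = -32226)
I(S, d) = 819 (I(S, d) = -1*(-819) = 819)
a + I(131, 20) = -32226 + 819 = -31407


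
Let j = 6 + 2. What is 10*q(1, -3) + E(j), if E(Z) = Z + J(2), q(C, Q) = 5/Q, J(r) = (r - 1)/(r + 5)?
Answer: -179/21 ≈ -8.5238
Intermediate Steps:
j = 8
J(r) = (-1 + r)/(5 + r)
E(Z) = ⅐ + Z (E(Z) = Z + (-1 + 2)/(5 + 2) = Z + 1/7 = Z + (⅐)*1 = Z + ⅐ = ⅐ + Z)
10*q(1, -3) + E(j) = 10*(5/(-3)) + (⅐ + 8) = 10*(5*(-⅓)) + 57/7 = 10*(-5/3) + 57/7 = -50/3 + 57/7 = -179/21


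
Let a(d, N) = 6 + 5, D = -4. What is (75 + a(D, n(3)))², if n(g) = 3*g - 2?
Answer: 7396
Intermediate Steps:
n(g) = -2 + 3*g
a(d, N) = 11
(75 + a(D, n(3)))² = (75 + 11)² = 86² = 7396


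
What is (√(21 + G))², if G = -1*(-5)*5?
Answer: 46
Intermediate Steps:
G = 25 (G = 5*5 = 25)
(√(21 + G))² = (√(21 + 25))² = (√46)² = 46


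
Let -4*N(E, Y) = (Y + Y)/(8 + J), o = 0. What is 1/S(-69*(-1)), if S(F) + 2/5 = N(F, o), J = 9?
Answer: -5/2 ≈ -2.5000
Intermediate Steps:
N(E, Y) = -Y/34 (N(E, Y) = -(Y + Y)/(4*(8 + 9)) = -2*Y/(4*17) = -Y/34)
S(F) = -⅖ (S(F) = -⅖ - 1/34*0 = -⅖ + 0 = -⅖)
1/S(-69*(-1)) = 1/(-⅖) = -5/2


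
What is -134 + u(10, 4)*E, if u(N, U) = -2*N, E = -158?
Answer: 3026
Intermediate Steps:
-134 + u(10, 4)*E = -134 - 2*10*(-158) = -134 - 20*(-158) = -134 + 3160 = 3026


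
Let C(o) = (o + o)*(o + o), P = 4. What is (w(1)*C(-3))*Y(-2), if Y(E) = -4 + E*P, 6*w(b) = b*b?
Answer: -72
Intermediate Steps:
w(b) = b**2/6 (w(b) = (b*b)/6 = b**2/6)
C(o) = 4*o**2 (C(o) = (2*o)*(2*o) = 4*o**2)
Y(E) = -4 + 4*E (Y(E) = -4 + E*4 = -4 + 4*E)
(w(1)*C(-3))*Y(-2) = (((1/6)*1**2)*(4*(-3)**2))*(-4 + 4*(-2)) = (((1/6)*1)*(4*9))*(-4 - 8) = ((1/6)*36)*(-12) = 6*(-12) = -72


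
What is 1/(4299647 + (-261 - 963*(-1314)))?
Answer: 1/5564768 ≈ 1.7970e-7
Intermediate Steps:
1/(4299647 + (-261 - 963*(-1314))) = 1/(4299647 + (-261 + 1265382)) = 1/(4299647 + 1265121) = 1/5564768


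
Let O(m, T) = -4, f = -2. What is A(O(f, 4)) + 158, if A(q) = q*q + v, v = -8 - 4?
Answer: 162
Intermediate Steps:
v = -12
A(q) = -12 + q² (A(q) = q*q - 12 = q² - 12 = -12 + q²)
A(O(f, 4)) + 158 = (-12 + (-4)²) + 158 = (-12 + 16) + 158 = 4 + 158 = 162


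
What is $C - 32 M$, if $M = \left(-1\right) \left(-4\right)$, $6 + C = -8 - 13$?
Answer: $-155$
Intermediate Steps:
$C = -27$ ($C = -6 - 21 = -27$)
$M = 4$
$C - 32 M = -27 - 128 = -155$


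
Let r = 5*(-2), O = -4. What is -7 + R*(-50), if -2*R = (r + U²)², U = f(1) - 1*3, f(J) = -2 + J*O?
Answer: 126018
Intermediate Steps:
r = -10
f(J) = -2 - 4*J (f(J) = -2 + J*(-4) = -2 - 4*J)
U = -9 (U = (-2 - 4*1) - 1*3 = (-2 - 4) - 3 = -6 - 3 = -9)
R = -5041/2 (R = -(-10 + (-9)²)²/2 = -(-10 + 81)²/2 = -½*71² = -½*5041 = -5041/2 ≈ -2520.5)
-7 + R*(-50) = -7 - 5041/2*(-50) = -7 + 126025 = 126018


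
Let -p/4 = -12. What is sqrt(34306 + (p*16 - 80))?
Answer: sqrt(34994) ≈ 187.07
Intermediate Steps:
p = 48 (p = -4*(-12) = 48)
sqrt(34306 + (p*16 - 80)) = sqrt(34306 + (48*16 - 80)) = sqrt(34306 + (768 - 80)) = sqrt(34306 + 688) = sqrt(34994)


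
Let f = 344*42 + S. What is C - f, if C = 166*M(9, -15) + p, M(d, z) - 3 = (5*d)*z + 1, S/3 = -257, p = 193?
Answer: -124870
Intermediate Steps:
S = -771 (S = 3*(-257) = -771)
f = 13677 (f = 344*42 - 771 = 14448 - 771 = 13677)
M(d, z) = 4 + 5*d*z (M(d, z) = 3 + ((5*d)*z + 1) = 3 + (5*d*z + 1) = 3 + (1 + 5*d*z) = 4 + 5*d*z)
C = -111193 (C = 166*(4 + 5*9*(-15)) + 193 = 166*(4 - 675) + 193 = 166*(-671) + 193 = -111386 + 193 = -111193)
C - f = -111193 - 1*13677 = -111193 - 13677 = -124870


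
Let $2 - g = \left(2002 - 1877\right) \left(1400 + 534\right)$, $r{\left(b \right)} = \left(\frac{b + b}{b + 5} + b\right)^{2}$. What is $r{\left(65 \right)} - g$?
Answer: $\frac{12064676}{49} \approx 2.4622 \cdot 10^{5}$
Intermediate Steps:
$r{\left(b \right)} = \left(b + \frac{2 b}{5 + b}\right)^{2}$ ($r{\left(b \right)} = \left(\frac{2 b}{5 + b} + b\right)^{2} = \left(b + \frac{2 b}{5 + b}\right)^{2}$)
$g = -241748$ ($g = 2 - \left(2002 - 1877\right) \left(1400 + 534\right) = 2 - 125 \cdot 1934 = 2 - 241750 = -241748$)
$r{\left(65 \right)} - g = \frac{65^{2} \left(7 + 65\right)^{2}}{\left(5 + 65\right)^{2}} - -241748 = \frac{4225 \cdot 72^{2}}{4900} + 241748 = 4225 \cdot \frac{1}{4900} \cdot 5184 + 241748 = \frac{219024}{49} + 241748 = \frac{12064676}{49}$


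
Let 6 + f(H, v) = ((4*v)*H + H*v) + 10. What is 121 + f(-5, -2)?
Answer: 175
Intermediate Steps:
f(H, v) = 4 + 5*H*v (f(H, v) = -6 + (((4*v)*H + H*v) + 10) = -6 + ((4*H*v + H*v) + 10) = -6 + (5*H*v + 10) = -6 + (10 + 5*H*v) = 4 + 5*H*v)
121 + f(-5, -2) = 121 + (4 + 5*(-5)*(-2)) = 121 + (4 + 50) = 121 + 54 = 175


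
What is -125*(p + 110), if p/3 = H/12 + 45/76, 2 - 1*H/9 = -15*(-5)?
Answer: 124625/19 ≈ 6559.2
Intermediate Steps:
H = -657 (H = 18 - (-135)*(-5) = 18 - 9*75 = 18 - 675 = -657)
p = -3087/19 (p = 3*(-657/12 + 45/76) = 3*(-657*1/12 + 45*(1/76)) = 3*(-219/4 + 45/76) = 3*(-1029/19) = -3087/19 ≈ -162.47)
-125*(p + 110) = -125*(-3087/19 + 110) = -125*(-997/19) = 124625/19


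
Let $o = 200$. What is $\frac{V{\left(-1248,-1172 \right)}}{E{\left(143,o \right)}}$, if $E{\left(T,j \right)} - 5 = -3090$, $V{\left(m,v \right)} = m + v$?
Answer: $\frac{484}{617} \approx 0.78444$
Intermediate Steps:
$E{\left(T,j \right)} = -3085$ ($E{\left(T,j \right)} = 5 - 3090 = -3085$)
$\frac{V{\left(-1248,-1172 \right)}}{E{\left(143,o \right)}} = \frac{-1248 - 1172}{-3085} = \left(-2420\right) \left(- \frac{1}{3085}\right) = \frac{484}{617}$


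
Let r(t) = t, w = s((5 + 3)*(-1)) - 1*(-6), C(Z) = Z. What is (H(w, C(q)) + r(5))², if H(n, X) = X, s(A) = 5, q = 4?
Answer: 81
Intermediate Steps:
w = 11 (w = 5 - 1*(-6) = 5 + 6 = 11)
(H(w, C(q)) + r(5))² = (4 + 5)² = 9² = 81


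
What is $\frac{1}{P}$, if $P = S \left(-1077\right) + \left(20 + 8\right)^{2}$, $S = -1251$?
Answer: $\frac{1}{1348111} \approx 7.4178 \cdot 10^{-7}$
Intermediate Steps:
$P = 1348111$ ($P = \left(-1251\right) \left(-1077\right) + \left(20 + 8\right)^{2} = 1347327 + 28^{2} = 1347327 + 784 = 1348111$)
$\frac{1}{P} = \frac{1}{1348111}$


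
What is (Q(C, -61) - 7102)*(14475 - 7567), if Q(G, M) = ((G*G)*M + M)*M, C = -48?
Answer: 59200199124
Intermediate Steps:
Q(G, M) = M*(M + M*G²) (Q(G, M) = (G²*M + M)*M = (M*G² + M)*M = (M + M*G²)*M = M*(M + M*G²))
(Q(C, -61) - 7102)*(14475 - 7567) = ((-61)²*(1 + (-48)²) - 7102)*(14475 - 7567) = (3721*(1 + 2304) - 7102)*6908 = (3721*2305 - 7102)*6908 = (8576905 - 7102)*6908 = 8569803*6908 = 59200199124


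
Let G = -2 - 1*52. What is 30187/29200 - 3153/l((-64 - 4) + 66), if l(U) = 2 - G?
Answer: -11297141/204400 ≈ -55.270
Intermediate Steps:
G = -54 (G = -2 - 52 = -54)
l(U) = 56 (l(U) = 2 - 1*(-54) = 2 + 54 = 56)
30187/29200 - 3153/l((-64 - 4) + 66) = 30187/29200 - 3153/56 = -11297141/204400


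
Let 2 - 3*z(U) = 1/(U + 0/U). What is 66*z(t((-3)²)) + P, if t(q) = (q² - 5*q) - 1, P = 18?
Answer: 2148/35 ≈ 61.371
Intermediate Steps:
t(q) = -1 + q² - 5*q
z(U) = ⅔ - 1/(3*U) (z(U) = ⅔ - 1/(3*(U + 0/U)) = ⅔ - 1/(3*(U + 0)) = ⅔ - 1/(3*U))
66*z(t((-3)²)) + P = 66*((-1 + 2*(-1 + ((-3)²)² - 5*(-3)²))/(3*(-1 + ((-3)²)² - 5*(-3)²))) + 18 = 66*((-1 + 2*(-1 + 9² - 5*9))/(3*(-1 + 9² - 5*9))) + 18 = 66*((-1 + 2*(-1 + 81 - 45))/(3*(-1 + 81 - 45))) + 18 = 66*((⅓)*(-1 + 2*35)/35) + 18 = 66*((⅓)*(1/35)*(-1 + 70)) + 18 = 66*((⅓)*(1/35)*69) + 18 = 66*(23/35) + 18 = 1518/35 + 18 = 2148/35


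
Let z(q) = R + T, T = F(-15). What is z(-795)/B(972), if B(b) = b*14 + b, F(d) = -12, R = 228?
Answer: 2/135 ≈ 0.014815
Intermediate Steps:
T = -12
B(b) = 15*b (B(b) = 14*b + b = 15*b)
z(q) = 216 (z(q) = 228 - 12 = 216)
z(-795)/B(972) = 216/((15*972)) = 216/14580 = 216*(1/14580) = 2/135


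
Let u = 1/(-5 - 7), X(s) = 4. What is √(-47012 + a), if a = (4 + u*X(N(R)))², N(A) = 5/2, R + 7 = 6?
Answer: I*√422987/3 ≈ 216.79*I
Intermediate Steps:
R = -1 (R = -7 + 6 = -1)
N(A) = 5/2 (N(A) = 5*(½) = 5/2)
u = -1/12 (u = 1/(-12) = -1/12 ≈ -0.083333)
a = 121/9 (a = (4 - 1/12*4)² = (4 - ⅓)² = (11/3)² = 121/9 ≈ 13.444)
√(-47012 + a) = √(-47012 + 121/9) = √(-422987/9) = I*√422987/3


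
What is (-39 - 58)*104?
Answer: -10088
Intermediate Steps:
(-39 - 58)*104 = -97*104 = -10088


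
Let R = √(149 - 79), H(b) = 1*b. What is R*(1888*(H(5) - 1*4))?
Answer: 1888*√70 ≈ 15796.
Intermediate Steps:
H(b) = b
R = √70 ≈ 8.3666
R*(1888*(H(5) - 1*4)) = √70*(1888*(5 - 1*4)) = √70*(1888*(5 - 4)) = √70*(1888*1) = √70*1888 = 1888*√70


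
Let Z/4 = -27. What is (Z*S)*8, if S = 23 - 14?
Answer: -7776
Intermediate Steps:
Z = -108 (Z = 4*(-27) = -108)
S = 9
(Z*S)*8 = -108*9*8 = -972*8 = -7776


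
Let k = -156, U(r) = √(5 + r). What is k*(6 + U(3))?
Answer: -936 - 312*√2 ≈ -1377.2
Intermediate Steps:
k*(6 + U(3)) = -156*(6 + √(5 + 3)) = -156*(6 + √8) = -156*(6 + 2*√2) = -936 - 312*√2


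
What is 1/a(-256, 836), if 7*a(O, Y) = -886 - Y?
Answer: -1/246 ≈ -0.0040650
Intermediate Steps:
a(O, Y) = -886/7 - Y/7 (a(O, Y) = (-886 - Y)/7 = -886/7 - Y/7)
1/a(-256, 836) = 1/(-886/7 - ⅐*836) = 1/(-886/7 - 836/7) = 1/(-246) = -1/246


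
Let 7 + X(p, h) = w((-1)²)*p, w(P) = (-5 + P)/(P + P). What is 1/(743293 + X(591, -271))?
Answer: 1/742104 ≈ 1.3475e-6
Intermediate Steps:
w(P) = (-5 + P)/(2*P) (w(P) = (-5 + P)/((2*P)) = (-5 + P)*(1/(2*P)) = (-5 + P)/(2*P))
X(p, h) = -7 - 2*p (X(p, h) = -7 + ((-5 + (-1)²)/(2*((-1)²)))*p = -7 + ((½)*(-5 + 1)/1)*p = -7 + ((½)*1*(-4))*p = -7 - 2*p)
1/(743293 + X(591, -271)) = 1/(743293 + (-7 - 2*591)) = 1/(743293 + (-7 - 1182)) = 1/(743293 - 1189) = 1/742104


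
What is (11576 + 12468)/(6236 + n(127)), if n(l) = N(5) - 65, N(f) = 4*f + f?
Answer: 6011/1549 ≈ 3.8806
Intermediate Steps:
N(f) = 5*f
n(l) = -40 (n(l) = 5*5 - 65 = 25 - 65 = -40)
(11576 + 12468)/(6236 + n(127)) = (11576 + 12468)/(6236 - 40) = 24044/6196 = 24044*(1/6196) = 6011/1549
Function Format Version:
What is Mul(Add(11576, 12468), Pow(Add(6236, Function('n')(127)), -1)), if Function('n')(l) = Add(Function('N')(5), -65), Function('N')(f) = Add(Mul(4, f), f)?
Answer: Rational(6011, 1549) ≈ 3.8806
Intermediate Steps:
Function('N')(f) = Mul(5, f)
Function('n')(l) = -40 (Function('n')(l) = Add(Mul(5, 5), -65) = Add(25, -65) = -40)
Mul(Add(11576, 12468), Pow(Add(6236, Function('n')(127)), -1)) = Mul(Add(11576, 12468), Pow(Add(6236, -40), -1)) = Mul(24044, Pow(6196, -1)) = Mul(24044, Rational(1, 6196)) = Rational(6011, 1549)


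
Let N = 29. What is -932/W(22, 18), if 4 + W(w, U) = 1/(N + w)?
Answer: 47532/203 ≈ 234.15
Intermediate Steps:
W(w, U) = -4 + 1/(29 + w)
-932/W(22, 18) = -932*(29 + 22)/(-115 - 4*22) = -932*51/(-115 - 88) = -932/((1/51)*(-203)) = -932/(-203/51) = -932*(-51/203) = 47532/203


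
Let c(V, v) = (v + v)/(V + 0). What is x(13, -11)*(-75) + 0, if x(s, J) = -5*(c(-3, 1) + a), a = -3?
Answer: -1375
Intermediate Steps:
c(V, v) = 2*v/V (c(V, v) = (2*v)/V = 2*v/V)
x(s, J) = 55/3 (x(s, J) = -5*(2*1/(-3) - 3) = -5*(2*1*(-⅓) - 3) = -5*(-⅔ - 3) = -5*(-11/3) = 55/3)
x(13, -11)*(-75) + 0 = (55/3)*(-75) + 0 = -1375 + 0 = -1375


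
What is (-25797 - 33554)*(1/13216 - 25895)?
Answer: 20311592960969/13216 ≈ 1.5369e+9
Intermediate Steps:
(-25797 - 33554)*(1/13216 - 25895) = -59351*(1/13216 - 25895) = -59351*(-342228319/13216) = 20311592960969/13216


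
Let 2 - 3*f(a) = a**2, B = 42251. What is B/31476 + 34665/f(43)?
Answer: -3195309023/58136172 ≈ -54.963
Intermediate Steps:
f(a) = 2/3 - a**2/3
B/31476 + 34665/f(43) = 42251/31476 + 34665/(2/3 - 1/3*43**2) = 42251*(1/31476) + 34665/(2/3 - 1/3*1849) = 42251/31476 + 34665/(2/3 - 1849/3) = 42251/31476 + 34665/(-1847/3) = 42251/31476 + 34665*(-3/1847) = 42251/31476 - 103995/1847 = -3195309023/58136172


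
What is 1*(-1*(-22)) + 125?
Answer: 147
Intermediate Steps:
1*(-1*(-22)) + 125 = 1*22 + 125 = 22 + 125 = 147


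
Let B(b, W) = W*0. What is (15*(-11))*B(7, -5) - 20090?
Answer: -20090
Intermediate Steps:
B(b, W) = 0
(15*(-11))*B(7, -5) - 20090 = (15*(-11))*0 - 20090 = -165*0 - 20090 = 0 - 20090 = -20090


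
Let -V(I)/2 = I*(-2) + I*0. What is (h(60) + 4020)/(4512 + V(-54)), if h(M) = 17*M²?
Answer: 5435/358 ≈ 15.182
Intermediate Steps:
V(I) = 4*I (V(I) = -2*(I*(-2) + I*0) = -2*(-2*I + 0) = -(-4)*I = 4*I)
(h(60) + 4020)/(4512 + V(-54)) = (17*60² + 4020)/(4512 + 4*(-54)) = (17*3600 + 4020)/(4512 - 216) = (61200 + 4020)/4296 = 65220*(1/4296) = 5435/358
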